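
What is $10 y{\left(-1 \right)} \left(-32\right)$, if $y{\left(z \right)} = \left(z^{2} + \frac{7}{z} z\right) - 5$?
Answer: $-960$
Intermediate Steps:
$y{\left(z \right)} = 2 + z^{2}$ ($y{\left(z \right)} = \left(z^{2} + 7\right) - 5 = \left(7 + z^{2}\right) - 5 = 2 + z^{2}$)
$10 y{\left(-1 \right)} \left(-32\right) = 10 \left(2 + \left(-1\right)^{2}\right) \left(-32\right) = 10 \left(2 + 1\right) \left(-32\right) = 10 \cdot 3 \left(-32\right) = 30 \left(-32\right) = -960$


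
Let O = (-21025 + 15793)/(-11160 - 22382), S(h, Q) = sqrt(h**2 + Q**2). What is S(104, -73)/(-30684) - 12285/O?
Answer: -68677245/872 - sqrt(16145)/30684 ≈ -78758.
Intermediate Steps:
S(h, Q) = sqrt(Q**2 + h**2)
O = 2616/16771 (O = -5232/(-33542) = -5232*(-1/33542) = 2616/16771 ≈ 0.15598)
S(104, -73)/(-30684) - 12285/O = sqrt((-73)**2 + 104**2)/(-30684) - 12285/2616/16771 = sqrt(5329 + 10816)*(-1/30684) - 12285*16771/2616 = sqrt(16145)*(-1/30684) - 68677245/872 = -sqrt(16145)/30684 - 68677245/872 = -68677245/872 - sqrt(16145)/30684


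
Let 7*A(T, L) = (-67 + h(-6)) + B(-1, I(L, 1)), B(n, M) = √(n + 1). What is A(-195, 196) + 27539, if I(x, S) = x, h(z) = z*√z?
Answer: 192706/7 - 6*I*√6/7 ≈ 27529.0 - 2.0996*I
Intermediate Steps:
h(z) = z^(3/2)
B(n, M) = √(1 + n)
A(T, L) = -67/7 - 6*I*√6/7 (A(T, L) = ((-67 + (-6)^(3/2)) + √(1 - 1))/7 = ((-67 - 6*I*√6) + √0)/7 = ((-67 - 6*I*√6) + 0)/7 = (-67 - 6*I*√6)/7 = -67/7 - 6*I*√6/7)
A(-195, 196) + 27539 = (-67/7 - 6*I*√6/7) + 27539 = 192706/7 - 6*I*√6/7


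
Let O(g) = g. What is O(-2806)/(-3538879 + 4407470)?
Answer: -2806/868591 ≈ -0.0032305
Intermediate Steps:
O(-2806)/(-3538879 + 4407470) = -2806/(-3538879 + 4407470) = -2806/868591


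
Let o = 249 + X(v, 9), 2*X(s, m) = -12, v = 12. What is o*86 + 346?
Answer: 21244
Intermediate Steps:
X(s, m) = -6 (X(s, m) = (1/2)*(-12) = -6)
o = 243 (o = 249 - 6 = 243)
o*86 + 346 = 243*86 + 346 = 20898 + 346 = 21244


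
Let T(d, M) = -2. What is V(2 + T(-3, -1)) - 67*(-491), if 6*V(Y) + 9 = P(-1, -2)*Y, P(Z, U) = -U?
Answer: 65791/2 ≈ 32896.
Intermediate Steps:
V(Y) = -3/2 + Y/3 (V(Y) = -3/2 + ((-1*(-2))*Y)/6 = -3/2 + (2*Y)/6 = -3/2 + Y/3)
V(2 + T(-3, -1)) - 67*(-491) = (-3/2 + (2 - 2)/3) - 67*(-491) = (-3/2 + (⅓)*0) + 32897 = (-3/2 + 0) + 32897 = -3/2 + 32897 = 65791/2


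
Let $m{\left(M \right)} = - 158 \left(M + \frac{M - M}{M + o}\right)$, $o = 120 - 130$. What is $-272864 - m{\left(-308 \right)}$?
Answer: $-321528$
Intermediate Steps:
$o = -10$ ($o = 120 - 130 = -10$)
$m{\left(M \right)} = - 158 M$ ($m{\left(M \right)} = - 158 \left(M + \frac{M - M}{M - 10}\right) = - 158 \left(M + \frac{0}{-10 + M}\right) = - 158 \left(M + 0\right) = - 158 M$)
$-272864 - m{\left(-308 \right)} = -272864 - \left(-158\right) \left(-308\right) = -272864 - 48664 = -321528$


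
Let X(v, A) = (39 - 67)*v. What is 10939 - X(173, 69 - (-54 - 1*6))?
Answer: 15783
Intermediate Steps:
X(v, A) = -28*v
10939 - X(173, 69 - (-54 - 1*6)) = 10939 - (-28)*173 = 10939 - 1*(-4844) = 10939 + 4844 = 15783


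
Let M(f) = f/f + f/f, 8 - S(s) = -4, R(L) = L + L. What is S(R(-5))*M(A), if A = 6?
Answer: 24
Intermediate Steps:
R(L) = 2*L
S(s) = 12 (S(s) = 8 - 1*(-4) = 8 + 4 = 12)
M(f) = 2 (M(f) = 1 + 1 = 2)
S(R(-5))*M(A) = 12*2 = 24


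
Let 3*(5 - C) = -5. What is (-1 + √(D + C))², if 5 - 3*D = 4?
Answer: (1 - √7)² ≈ 2.7085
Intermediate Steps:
D = ⅓ (D = 5/3 - ⅓*4 = 5/3 - 4/3 = ⅓ ≈ 0.33333)
C = 20/3 (C = 5 - ⅓*(-5) = 5 + 5/3 = 20/3 ≈ 6.6667)
(-1 + √(D + C))² = (-1 + √(⅓ + 20/3))² = (-1 + √7)²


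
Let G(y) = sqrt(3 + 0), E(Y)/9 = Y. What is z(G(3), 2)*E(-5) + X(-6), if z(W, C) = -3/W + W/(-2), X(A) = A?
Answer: -6 + 135*sqrt(3)/2 ≈ 110.91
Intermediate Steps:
E(Y) = 9*Y
G(y) = sqrt(3)
z(W, C) = -3/W - W/2 (z(W, C) = -3/W + W*(-1/2) = -3/W - W/2)
z(G(3), 2)*E(-5) + X(-6) = (-3*sqrt(3)/3 - sqrt(3)/2)*(9*(-5)) - 6 = (-sqrt(3) - sqrt(3)/2)*(-45) - 6 = -3*sqrt(3)/2*(-45) - 6 = 135*sqrt(3)/2 - 6 = -6 + 135*sqrt(3)/2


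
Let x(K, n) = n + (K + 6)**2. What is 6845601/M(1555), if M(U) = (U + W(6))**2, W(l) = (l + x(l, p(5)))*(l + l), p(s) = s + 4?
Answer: 6845601/11992369 ≈ 0.57083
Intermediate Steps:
p(s) = 4 + s
x(K, n) = n + (6 + K)**2
W(l) = 2*l*(9 + l + (6 + l)**2) (W(l) = (l + ((4 + 5) + (6 + l)**2))*(l + l) = (l + (9 + (6 + l)**2))*(2*l) = (9 + l + (6 + l)**2)*(2*l) = 2*l*(9 + l + (6 + l)**2))
M(U) = (1908 + U)**2 (M(U) = (U + 2*6*(9 + 6 + (6 + 6)**2))**2 = (U + 2*6*(9 + 6 + 12**2))**2 = (U + 2*6*(9 + 6 + 144))**2 = (U + 2*6*159)**2 = (U + 1908)**2 = (1908 + U)**2)
6845601/M(1555) = 6845601/((1908 + 1555)**2) = 6845601/(3463**2) = 6845601/11992369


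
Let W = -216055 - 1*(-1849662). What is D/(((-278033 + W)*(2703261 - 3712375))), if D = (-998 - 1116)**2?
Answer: -1117249/341982175359 ≈ -3.2670e-6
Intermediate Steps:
W = 1633607 (W = -216055 + 1849662 = 1633607)
D = 4468996 (D = (-2114)**2 = 4468996)
D/(((-278033 + W)*(2703261 - 3712375))) = 4468996/(((-278033 + 1633607)*(2703261 - 3712375))) = 4468996/((1355574*(-1009114))) = 4468996/(-1367928701436) = 4468996*(-1/1367928701436) = -1117249/341982175359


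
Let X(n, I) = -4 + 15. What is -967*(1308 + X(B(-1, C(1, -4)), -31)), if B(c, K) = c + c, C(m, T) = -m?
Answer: -1275473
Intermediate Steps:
B(c, K) = 2*c
X(n, I) = 11
-967*(1308 + X(B(-1, C(1, -4)), -31)) = -967*(1308 + 11) = -967*1319 = -1275473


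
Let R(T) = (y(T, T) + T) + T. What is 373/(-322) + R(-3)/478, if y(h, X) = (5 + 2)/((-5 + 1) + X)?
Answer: -45137/38479 ≈ -1.1730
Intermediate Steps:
y(h, X) = 7/(-4 + X)
R(T) = 2*T + 7/(-4 + T) (R(T) = (7/(-4 + T) + T) + T = (T + 7/(-4 + T)) + T = 2*T + 7/(-4 + T))
373/(-322) + R(-3)/478 = 373/(-322) + ((7 + 2*(-3)*(-4 - 3))/(-4 - 3))/478 = 373*(-1/322) + ((7 + 2*(-3)*(-7))/(-7))*(1/478) = -373/322 - (7 + 42)/7*(1/478) = -373/322 - ⅐*49*(1/478) = -373/322 - 7*1/478 = -373/322 - 7/478 = -45137/38479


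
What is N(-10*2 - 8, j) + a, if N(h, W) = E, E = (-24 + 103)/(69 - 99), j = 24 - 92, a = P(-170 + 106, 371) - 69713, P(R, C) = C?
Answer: -2080339/30 ≈ -69345.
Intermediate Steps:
a = -69342 (a = 371 - 69713 = -69342)
j = -68
E = -79/30 (E = 79/(-30) = 79*(-1/30) = -79/30 ≈ -2.6333)
N(h, W) = -79/30
N(-10*2 - 8, j) + a = -79/30 - 69342 = -2080339/30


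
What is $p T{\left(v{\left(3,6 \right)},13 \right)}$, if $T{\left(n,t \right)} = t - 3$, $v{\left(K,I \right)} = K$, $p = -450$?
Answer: $-4500$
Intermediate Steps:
$T{\left(n,t \right)} = -3 + t$ ($T{\left(n,t \right)} = t - 3 = -3 + t$)
$p T{\left(v{\left(3,6 \right)},13 \right)} = - 450 \left(-3 + 13\right) = \left(-450\right) 10 = -4500$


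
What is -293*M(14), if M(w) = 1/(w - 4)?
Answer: -293/10 ≈ -29.300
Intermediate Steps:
M(w) = 1/(-4 + w)
-293*M(14) = -293/(-4 + 14) = -293/10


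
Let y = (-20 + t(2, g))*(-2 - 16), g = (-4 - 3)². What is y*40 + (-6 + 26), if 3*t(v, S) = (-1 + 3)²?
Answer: 13460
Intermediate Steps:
g = 49 (g = (-7)² = 49)
t(v, S) = 4/3 (t(v, S) = (-1 + 3)²/3 = (⅓)*2² = (⅓)*4 = 4/3)
y = 336 (y = (-20 + 4/3)*(-2 - 16) = -56/3*(-18) = 336)
y*40 + (-6 + 26) = 336*40 + (-6 + 26) = 13440 + 20 = 13460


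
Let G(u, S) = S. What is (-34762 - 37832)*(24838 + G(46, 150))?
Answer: -1813978872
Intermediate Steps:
(-34762 - 37832)*(24838 + G(46, 150)) = (-34762 - 37832)*(24838 + 150) = -72594*24988 = -1813978872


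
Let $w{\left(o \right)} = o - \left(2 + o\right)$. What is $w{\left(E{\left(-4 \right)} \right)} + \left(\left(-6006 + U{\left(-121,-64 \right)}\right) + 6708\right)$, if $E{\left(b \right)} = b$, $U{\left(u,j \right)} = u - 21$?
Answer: $558$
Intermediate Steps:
$U{\left(u,j \right)} = -21 + u$ ($U{\left(u,j \right)} = u - 21 = -21 + u$)
$w{\left(o \right)} = -2$
$w{\left(E{\left(-4 \right)} \right)} + \left(\left(-6006 + U{\left(-121,-64 \right)}\right) + 6708\right) = -2 + \left(\left(-6006 - 142\right) + 6708\right) = -2 + \left(-6148 + 6708\right) = -2 + 560 = 558$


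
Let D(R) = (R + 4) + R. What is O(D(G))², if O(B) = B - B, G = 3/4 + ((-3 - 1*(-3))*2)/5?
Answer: 0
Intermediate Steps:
G = ¾ (G = 3*(¼) + ((-3 + 3)*2)*(⅕) = ¾ + (0*2)*(⅕) = ¾ + 0*(⅕) = ¾ + 0 = ¾ ≈ 0.75000)
D(R) = 4 + 2*R (D(R) = (4 + R) + R = 4 + 2*R)
O(B) = 0
O(D(G))² = 0² = 0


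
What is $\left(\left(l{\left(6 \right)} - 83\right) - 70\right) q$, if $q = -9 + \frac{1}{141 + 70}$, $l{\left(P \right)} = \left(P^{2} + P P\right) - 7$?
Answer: $\frac{167024}{211} \approx 791.58$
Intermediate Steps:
$l{\left(P \right)} = -7 + 2 P^{2}$ ($l{\left(P \right)} = \left(P^{2} + P^{2}\right) - 7 = 2 P^{2} - 7 = -7 + 2 P^{2}$)
$q = - \frac{1898}{211}$ ($q = -9 + \frac{1}{211} = - \frac{1898}{211} \approx -8.9953$)
$\left(\left(l{\left(6 \right)} - 83\right) - 70\right) q = \left(\left(\left(-7 + 2 \cdot 6^{2}\right) - 83\right) - 70\right) \left(- \frac{1898}{211}\right) = \left(\left(\left(-7 + 2 \cdot 36\right) - 83\right) - 70\right) \left(- \frac{1898}{211}\right) = \left(\left(\left(-7 + 72\right) - 83\right) - 70\right) \left(- \frac{1898}{211}\right) = \left(\left(65 - 83\right) - 70\right) \left(- \frac{1898}{211}\right) = \left(-18 - 70\right) \left(- \frac{1898}{211}\right) = \left(-88\right) \left(- \frac{1898}{211}\right) = \frac{167024}{211}$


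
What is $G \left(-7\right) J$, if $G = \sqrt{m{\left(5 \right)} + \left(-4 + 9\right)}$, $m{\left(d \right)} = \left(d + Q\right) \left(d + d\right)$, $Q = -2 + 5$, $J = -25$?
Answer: $175 \sqrt{85} \approx 1613.4$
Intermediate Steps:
$Q = 3$
$m{\left(d \right)} = 2 d \left(3 + d\right)$ ($m{\left(d \right)} = \left(d + 3\right) \left(d + d\right) = \left(3 + d\right) 2 d = 2 d \left(3 + d\right)$)
$G = \sqrt{85}$ ($G = \sqrt{2 \cdot 5 \left(3 + 5\right) + \left(-4 + 9\right)} = \sqrt{2 \cdot 5 \cdot 8 + 5} = \sqrt{80 + 5} = \sqrt{85} \approx 9.2195$)
$G \left(-7\right) J = \sqrt{85} \left(-7\right) \left(-25\right) = - 7 \sqrt{85} \left(-25\right) = 175 \sqrt{85}$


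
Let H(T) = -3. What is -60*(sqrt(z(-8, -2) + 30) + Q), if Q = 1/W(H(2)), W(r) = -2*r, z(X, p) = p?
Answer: -10 - 120*sqrt(7) ≈ -327.49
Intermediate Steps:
Q = 1/6 (Q = 1/(-2*(-3)) = 1/6 ≈ 0.16667)
-60*(sqrt(z(-8, -2) + 30) + Q) = -60*(sqrt(-2 + 30) + 1/6) = -60*(sqrt(28) + 1/6) = -60*(2*sqrt(7) + 1/6) = -60*(1/6 + 2*sqrt(7)) = -10 - 120*sqrt(7)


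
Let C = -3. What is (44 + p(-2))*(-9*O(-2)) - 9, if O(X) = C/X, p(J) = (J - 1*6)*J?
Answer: -819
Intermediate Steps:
p(J) = J*(-6 + J) (p(J) = (J - 6)*J = (-6 + J)*J = J*(-6 + J))
O(X) = -3/X
(44 + p(-2))*(-9*O(-2)) - 9 = (44 - 2*(-6 - 2))*(-(-27)/(-2)) - 9 = (44 - 2*(-8))*(-(-27)*(-1)/2) - 9 = (44 + 16)*(-9*3/2) - 9 = 60*(-27/2) - 9 = -810 - 9 = -819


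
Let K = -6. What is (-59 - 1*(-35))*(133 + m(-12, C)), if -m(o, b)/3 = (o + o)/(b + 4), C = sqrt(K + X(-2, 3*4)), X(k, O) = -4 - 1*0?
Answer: 24*(-133*sqrt(10) + 604*I)/(sqrt(10) - 4*I) ≈ -3457.8 + 210.17*I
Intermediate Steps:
X(k, O) = -4 (X(k, O) = -4 + 0 = -4)
C = I*sqrt(10) (C = sqrt(-6 - 4) = sqrt(-10) = I*sqrt(10) ≈ 3.1623*I)
m(o, b) = -6*o/(4 + b) (m(o, b) = -3*(o + o)/(b + 4) = -3*2*o/(4 + b) = -6*o/(4 + b))
(-59 - 1*(-35))*(133 + m(-12, C)) = (-59 - 1*(-35))*(133 - 6*(-12)/(4 + I*sqrt(10))) = (-59 + 35)*(133 + 72/(4 + I*sqrt(10))) = -24*(133 + 72/(4 + I*sqrt(10))) = -3192 - 1728/(4 + I*sqrt(10))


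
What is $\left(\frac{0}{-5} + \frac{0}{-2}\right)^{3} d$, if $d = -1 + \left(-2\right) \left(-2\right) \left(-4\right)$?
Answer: $0$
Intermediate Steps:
$d = -17$ ($d = -1 + 4 \left(-4\right) = -1 - 16 = -17$)
$\left(\frac{0}{-5} + \frac{0}{-2}\right)^{3} d = \left(\frac{0}{-5} + \frac{0}{-2}\right)^{3} \left(-17\right) = \left(0 \left(- \frac{1}{5}\right) + 0 \left(- \frac{1}{2}\right)\right)^{3} \left(-17\right) = \left(0 + 0\right)^{3} \left(-17\right) = 0^{3} \left(-17\right) = 0 \left(-17\right) = 0$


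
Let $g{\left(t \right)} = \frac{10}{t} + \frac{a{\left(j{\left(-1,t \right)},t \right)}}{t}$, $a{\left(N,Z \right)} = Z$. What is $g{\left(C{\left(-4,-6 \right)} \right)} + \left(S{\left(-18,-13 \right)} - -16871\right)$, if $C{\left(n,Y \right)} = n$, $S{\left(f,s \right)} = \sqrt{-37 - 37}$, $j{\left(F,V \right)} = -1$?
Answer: $\frac{33739}{2} + i \sqrt{74} \approx 16870.0 + 8.6023 i$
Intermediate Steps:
$S{\left(f,s \right)} = i \sqrt{74}$ ($S{\left(f,s \right)} = \sqrt{-74} = i \sqrt{74}$)
$g{\left(t \right)} = 1 + \frac{10}{t}$ ($g{\left(t \right)} = \frac{10}{t} + \frac{t}{t} = \frac{10}{t} + 1 = 1 + \frac{10}{t}$)
$g{\left(C{\left(-4,-6 \right)} \right)} + \left(S{\left(-18,-13 \right)} - -16871\right) = \frac{10 - 4}{-4} + \left(i \sqrt{74} - -16871\right) = \left(- \frac{1}{4}\right) 6 + \left(i \sqrt{74} + 16871\right) = - \frac{3}{2} + \left(16871 + i \sqrt{74}\right) = \frac{33739}{2} + i \sqrt{74}$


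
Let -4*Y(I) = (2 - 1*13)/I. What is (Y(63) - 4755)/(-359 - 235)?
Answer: 1198249/149688 ≈ 8.0050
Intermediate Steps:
Y(I) = 11/(4*I) (Y(I) = -(2 - 1*13)/(4*I) = -(2 - 13)/(4*I) = -(-11)/(4*I) = 11/(4*I))
(Y(63) - 4755)/(-359 - 235) = ((11/4)/63 - 4755)/(-359 - 235) = ((11/4)*(1/63) - 4755)/(-594) = (11/252 - 4755)*(-1/594) = -1198249/252*(-1/594) = 1198249/149688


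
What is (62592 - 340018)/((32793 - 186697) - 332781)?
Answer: 277426/486685 ≈ 0.57003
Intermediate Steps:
(62592 - 340018)/((32793 - 186697) - 332781) = -277426/(-153904 - 332781) = -277426/(-486685) = -277426*(-1/486685) = 277426/486685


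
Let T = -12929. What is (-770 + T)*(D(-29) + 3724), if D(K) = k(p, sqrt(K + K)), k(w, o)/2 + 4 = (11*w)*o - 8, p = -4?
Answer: -50686300 + 1205512*I*sqrt(58) ≈ -5.0686e+7 + 9.1809e+6*I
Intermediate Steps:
k(w, o) = -24 + 22*o*w (k(w, o) = -8 + 2*((11*w)*o - 8) = -8 + 2*(11*o*w - 8) = -8 + 2*(-8 + 11*o*w) = -8 + (-16 + 22*o*w) = -24 + 22*o*w)
D(K) = -24 - 88*sqrt(2)*sqrt(K) (D(K) = -24 + 22*sqrt(K + K)*(-4) = -24 + 22*sqrt(2*K)*(-4) = -24 + 22*(sqrt(2)*sqrt(K))*(-4) = -24 - 88*sqrt(2)*sqrt(K))
(-770 + T)*(D(-29) + 3724) = (-770 - 12929)*((-24 - 88*sqrt(2)*sqrt(-29)) + 3724) = -13699*((-24 - 88*sqrt(2)*I*sqrt(29)) + 3724) = -13699*((-24 - 88*I*sqrt(58)) + 3724) = -13699*(3700 - 88*I*sqrt(58)) = -50686300 + 1205512*I*sqrt(58)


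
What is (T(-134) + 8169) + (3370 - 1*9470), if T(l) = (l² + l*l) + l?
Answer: 37847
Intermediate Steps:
T(l) = l + 2*l² (T(l) = (l² + l²) + l = 2*l² + l = l + 2*l²)
(T(-134) + 8169) + (3370 - 1*9470) = (-134*(1 + 2*(-134)) + 8169) + (3370 - 1*9470) = (-134*(1 - 268) + 8169) + (3370 - 9470) = (-134*(-267) + 8169) - 6100 = (35778 + 8169) - 6100 = 43947 - 6100 = 37847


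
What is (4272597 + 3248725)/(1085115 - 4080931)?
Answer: -3760661/1497908 ≈ -2.5106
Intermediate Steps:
(4272597 + 3248725)/(1085115 - 4080931) = 7521322/(-2995816) = 7521322*(-1/2995816) = -3760661/1497908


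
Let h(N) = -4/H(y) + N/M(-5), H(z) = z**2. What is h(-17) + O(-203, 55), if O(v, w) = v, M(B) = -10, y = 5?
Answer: -10073/50 ≈ -201.46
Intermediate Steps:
h(N) = -4/25 - N/10 (h(N) = -4/(5**2) + N/(-10) = -4/25 + N*(-1/10) = -4*1/25 - N/10 = -4/25 - N/10)
h(-17) + O(-203, 55) = (-4/25 - 1/10*(-17)) - 203 = (-4/25 + 17/10) - 203 = 77/50 - 203 = -10073/50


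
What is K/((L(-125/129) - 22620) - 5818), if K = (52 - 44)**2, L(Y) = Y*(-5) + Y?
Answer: -4128/1834001 ≈ -0.0022508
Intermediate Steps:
L(Y) = -4*Y (L(Y) = -5*Y + Y = -4*Y)
K = 64 (K = 8**2 = 64)
K/((L(-125/129) - 22620) - 5818) = 64/((-(-500)/129 - 22620) - 5818) = 64/((-4*(-125/129) - 22620) - 5818) = 64/((500/129 - 22620) - 5818) = 64/(-2917480/129 - 5818) = 64/(-3668002/129) = 64*(-129/3668002) = -4128/1834001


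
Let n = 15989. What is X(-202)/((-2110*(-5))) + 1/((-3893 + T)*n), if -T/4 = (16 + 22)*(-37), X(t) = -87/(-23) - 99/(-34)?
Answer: 28979426093/45667535889180 ≈ 0.00063457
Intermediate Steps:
X(t) = 5235/782 (X(t) = -87*(-1/23) - 99*(-1/34) = 87/23 + 99/34 = 5235/782)
T = 5624 (T = -4*(16 + 22)*(-37) = -152*(-37) = -4*(-1406) = 5624)
X(-202)/((-2110*(-5))) + 1/((-3893 + T)*n) = 5235/(782*((-2110*(-5)))) + 1/((-3893 + 5624)*15989) = (5235/782)/10550 + (1/15989)/1731 = (5235/782)*(1/10550) + (1/1731)*(1/15989) = 1047/1650020 + 1/27676959 = 28979426093/45667535889180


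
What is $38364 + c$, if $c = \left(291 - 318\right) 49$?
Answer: $37041$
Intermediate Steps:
$c = -1323$ ($c = \left(-27\right) 49 = -1323$)
$38364 + c = 38364 - 1323 = 37041$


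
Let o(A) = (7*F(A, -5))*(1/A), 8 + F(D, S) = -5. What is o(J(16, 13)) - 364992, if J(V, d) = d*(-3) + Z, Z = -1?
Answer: -14599589/40 ≈ -3.6499e+5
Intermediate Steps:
F(D, S) = -13 (F(D, S) = -8 - 5 = -13)
J(V, d) = -1 - 3*d (J(V, d) = d*(-3) - 1 = -3*d - 1 = -1 - 3*d)
o(A) = -91/A (o(A) = (7*(-13))*(1/A) = -91/A)
o(J(16, 13)) - 364992 = -91/(-1 - 3*13) - 364992 = -91/(-1 - 39) - 364992 = -91/(-40) - 364992 = -91*(-1/40) - 364992 = 91/40 - 364992 = -14599589/40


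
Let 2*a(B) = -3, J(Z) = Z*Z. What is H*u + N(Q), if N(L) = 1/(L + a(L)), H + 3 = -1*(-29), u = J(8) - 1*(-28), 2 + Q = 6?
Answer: 11962/5 ≈ 2392.4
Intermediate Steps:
J(Z) = Z**2
Q = 4 (Q = -2 + 6 = 4)
u = 92 (u = 8**2 - 1*(-28) = 64 + 28 = 92)
H = 26 (H = -3 - 1*(-29) = -3 + 29 = 26)
a(B) = -3/2 (a(B) = (1/2)*(-3) = -3/2)
N(L) = 1/(-3/2 + L) (N(L) = 1/(L - 3/2) = 1/(-3/2 + L))
H*u + N(Q) = 26*92 + 2/(-3 + 2*4) = 2392 + 2/(-3 + 8) = 2392 + 2/5 = 11962/5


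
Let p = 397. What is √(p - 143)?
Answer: √254 ≈ 15.937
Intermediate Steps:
√(p - 143) = √(397 - 143) = √254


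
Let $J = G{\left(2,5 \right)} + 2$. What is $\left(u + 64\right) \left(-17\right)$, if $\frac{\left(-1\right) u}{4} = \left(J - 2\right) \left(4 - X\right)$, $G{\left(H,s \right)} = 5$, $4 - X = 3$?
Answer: $-68$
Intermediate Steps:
$X = 1$ ($X = 4 - 3 = 1$)
$J = 7$ ($J = 5 + 2 = 7$)
$u = -60$ ($u = - 4 \left(7 - 2\right) \left(4 - 1\right) = - 4 \cdot 5 \left(4 - 1\right) = - 4 \cdot 5 \cdot 3 = \left(-4\right) 15 = -60$)
$\left(u + 64\right) \left(-17\right) = \left(-60 + 64\right) \left(-17\right) = 4 \left(-17\right) = -68$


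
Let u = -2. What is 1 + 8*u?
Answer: -15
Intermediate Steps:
1 + 8*u = 1 + 8*(-2) = 1 - 16 = -15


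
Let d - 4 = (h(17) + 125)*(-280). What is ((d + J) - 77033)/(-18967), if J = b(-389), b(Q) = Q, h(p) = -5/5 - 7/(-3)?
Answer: 338374/56901 ≈ 5.9467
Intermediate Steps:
h(p) = 4/3 (h(p) = -5*⅕ - 7*(-⅓) = -1 + 7/3 = 4/3)
J = -389
d = -106108/3 (d = 4 + (4/3 + 125)*(-280) = 4 + (379/3)*(-280) = 4 - 106120/3 = -106108/3 ≈ -35369.)
((d + J) - 77033)/(-18967) = ((-106108/3 - 389) - 77033)/(-18967) = (-107275/3 - 77033)*(-1/18967) = -338374/3*(-1/18967) = 338374/56901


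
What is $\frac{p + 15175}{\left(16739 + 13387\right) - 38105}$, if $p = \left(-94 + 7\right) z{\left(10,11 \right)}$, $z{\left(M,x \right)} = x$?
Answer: $- \frac{14218}{7979} \approx -1.7819$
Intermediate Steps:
$p = -957$ ($p = \left(-94 + 7\right) 11 = \left(-87\right) 11 = -957$)
$\frac{p + 15175}{\left(16739 + 13387\right) - 38105} = \frac{-957 + 15175}{\left(16739 + 13387\right) - 38105} = \frac{14218}{30126 - 38105} = \frac{14218}{-7979} = 14218 \left(- \frac{1}{7979}\right) = - \frac{14218}{7979}$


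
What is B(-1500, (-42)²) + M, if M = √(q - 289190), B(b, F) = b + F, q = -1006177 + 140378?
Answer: 264 + I*√1154989 ≈ 264.0 + 1074.7*I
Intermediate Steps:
q = -865799
B(b, F) = F + b
M = I*√1154989 (M = √(-865799 - 289190) = √(-1154989) = I*√1154989 ≈ 1074.7*I)
B(-1500, (-42)²) + M = ((-42)² - 1500) + I*√1154989 = (1764 - 1500) + I*√1154989 = 264 + I*√1154989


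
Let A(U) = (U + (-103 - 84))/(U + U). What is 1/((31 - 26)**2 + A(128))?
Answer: 256/6341 ≈ 0.040372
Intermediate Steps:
A(U) = (-187 + U)/(2*U) (A(U) = (U - 187)/((2*U)) = (-187 + U)*(1/(2*U)) = (-187 + U)/(2*U))
1/((31 - 26)**2 + A(128)) = 1/((31 - 26)**2 + (1/2)*(-187 + 128)/128) = 1/(5**2 + (1/2)*(1/128)*(-59)) = 1/(25 - 59/256) = 1/(6341/256) = 256/6341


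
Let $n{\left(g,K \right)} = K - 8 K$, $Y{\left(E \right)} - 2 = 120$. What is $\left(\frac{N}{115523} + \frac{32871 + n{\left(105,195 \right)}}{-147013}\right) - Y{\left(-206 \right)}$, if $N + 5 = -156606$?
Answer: $- \frac{2098636222059}{16983382799} \approx -123.57$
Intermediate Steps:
$N = -156611$ ($N = -5 - 156606 = -156611$)
$Y{\left(E \right)} = 122$ ($Y{\left(E \right)} = 2 + 120 = 122$)
$n{\left(g,K \right)} = - 7 K$
$\left(\frac{N}{115523} + \frac{32871 + n{\left(105,195 \right)}}{-147013}\right) - Y{\left(-206 \right)} = \left(- \frac{156611}{115523} + \frac{32871 - 1365}{-147013}\right) - 122 = \left(\left(-156611\right) \frac{1}{115523} + \left(32871 - 1365\right) \left(- \frac{1}{147013}\right)\right) - 122 = \left(- \frac{156611}{115523} + 31506 \left(- \frac{1}{147013}\right)\right) - 122 = \left(- \frac{156611}{115523} - \frac{31506}{147013}\right) - 122 = - \frac{26663520581}{16983382799} - 122 = - \frac{2098636222059}{16983382799}$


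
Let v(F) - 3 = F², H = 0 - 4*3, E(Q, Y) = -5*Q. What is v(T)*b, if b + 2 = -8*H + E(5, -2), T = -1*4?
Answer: 1311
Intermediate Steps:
T = -4
H = -12 (H = 0 - 12 = -12)
v(F) = 3 + F²
b = 69 (b = -2 + (-8*(-12) - 5*5) = -2 + (96 - 25) = -2 + 71 = 69)
v(T)*b = (3 + (-4)²)*69 = (3 + 16)*69 = 19*69 = 1311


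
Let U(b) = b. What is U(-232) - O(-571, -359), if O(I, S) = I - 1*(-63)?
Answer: 276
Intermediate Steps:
O(I, S) = 63 + I (O(I, S) = I + 63 = 63 + I)
U(-232) - O(-571, -359) = -232 - (63 - 571) = -232 - 1*(-508) = -232 + 508 = 276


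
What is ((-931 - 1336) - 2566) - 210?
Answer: -5043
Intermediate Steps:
((-931 - 1336) - 2566) - 210 = (-2267 - 2566) - 210 = -4833 - 210 = -5043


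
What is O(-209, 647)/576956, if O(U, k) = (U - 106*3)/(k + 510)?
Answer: -527/667538092 ≈ -7.8947e-7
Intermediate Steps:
O(U, k) = (-318 + U)/(510 + k) (O(U, k) = (U - 318)/(510 + k) = (-318 + U)/(510 + k))
O(-209, 647)/576956 = ((-318 - 209)/(510 + 647))/576956 = (-527/1157)*(1/576956) = ((1/1157)*(-527))*(1/576956) = -527/1157*1/576956 = -527/667538092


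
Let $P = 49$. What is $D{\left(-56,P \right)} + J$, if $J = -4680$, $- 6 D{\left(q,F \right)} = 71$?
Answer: $- \frac{28151}{6} \approx -4691.8$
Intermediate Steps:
$D{\left(q,F \right)} = - \frac{71}{6}$ ($D{\left(q,F \right)} = \left(- \frac{1}{6}\right) 71 = - \frac{71}{6}$)
$D{\left(-56,P \right)} + J = - \frac{71}{6} - 4680 = - \frac{28151}{6}$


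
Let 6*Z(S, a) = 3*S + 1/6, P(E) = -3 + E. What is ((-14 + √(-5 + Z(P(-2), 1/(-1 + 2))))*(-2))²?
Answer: (84 - I*√269)²/9 ≈ 754.11 - 306.16*I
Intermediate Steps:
Z(S, a) = 1/36 + S/2 (Z(S, a) = (3*S + 1/6)/6 = (3*S + ⅙)/6 = (⅙ + 3*S)/6 = 1/36 + S/2)
((-14 + √(-5 + Z(P(-2), 1/(-1 + 2))))*(-2))² = ((-14 + √(-5 + (1/36 + (-3 - 2)/2)))*(-2))² = ((-14 + √(-5 + (1/36 + (½)*(-5))))*(-2))² = ((-14 + √(-5 + (1/36 - 5/2)))*(-2))² = ((-14 + √(-5 - 89/36))*(-2))² = ((-14 + √(-269/36))*(-2))² = ((-14 + I*√269/6)*(-2))² = (28 - I*√269/3)²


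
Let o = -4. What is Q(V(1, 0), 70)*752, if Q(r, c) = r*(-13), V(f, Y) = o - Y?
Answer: 39104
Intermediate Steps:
V(f, Y) = -4 - Y
Q(r, c) = -13*r
Q(V(1, 0), 70)*752 = -13*(-4 - 1*0)*752 = -13*(-4 + 0)*752 = -13*(-4)*752 = 52*752 = 39104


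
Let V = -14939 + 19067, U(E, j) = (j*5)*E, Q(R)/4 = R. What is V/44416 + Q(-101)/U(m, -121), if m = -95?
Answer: 6853523/79775300 ≈ 0.085910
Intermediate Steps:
Q(R) = 4*R
U(E, j) = 5*E*j (U(E, j) = (5*j)*E = 5*E*j)
V = 4128
V/44416 + Q(-101)/U(m, -121) = 4128/44416 + (4*(-101))/((5*(-95)*(-121))) = 4128*(1/44416) - 404/57475 = 129/1388 - 404*1/57475 = 129/1388 - 404/57475 = 6853523/79775300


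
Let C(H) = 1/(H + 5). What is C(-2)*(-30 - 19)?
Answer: -49/3 ≈ -16.333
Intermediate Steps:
C(H) = 1/(5 + H)
C(-2)*(-30 - 19) = (-30 - 19)/(5 - 2) = -49/3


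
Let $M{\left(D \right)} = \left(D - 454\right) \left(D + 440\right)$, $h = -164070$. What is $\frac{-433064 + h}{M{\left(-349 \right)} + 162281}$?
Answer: $- \frac{298567}{44604} \approx -6.6937$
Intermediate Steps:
$M{\left(D \right)} = \left(-454 + D\right) \left(440 + D\right)$
$\frac{-433064 + h}{M{\left(-349 \right)} + 162281} = \frac{-433064 - 164070}{\left(-199760 + \left(-349\right)^{2} - -4886\right) + 162281} = - \frac{597134}{\left(-199760 + 121801 + 4886\right) + 162281} = - \frac{597134}{-73073 + 162281} = - \frac{597134}{89208} = \left(-597134\right) \frac{1}{89208} = - \frac{298567}{44604}$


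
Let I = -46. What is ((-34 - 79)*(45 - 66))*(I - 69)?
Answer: -272895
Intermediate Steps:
((-34 - 79)*(45 - 66))*(I - 69) = ((-34 - 79)*(45 - 66))*(-46 - 69) = -113*(-21)*(-115) = 2373*(-115) = -272895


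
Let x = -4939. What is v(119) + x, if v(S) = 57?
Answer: -4882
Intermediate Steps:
v(119) + x = 57 - 4939 = -4882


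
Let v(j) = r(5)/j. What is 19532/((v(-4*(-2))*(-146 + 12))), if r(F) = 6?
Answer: -39064/201 ≈ -194.35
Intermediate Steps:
v(j) = 6/j
19532/((v(-4*(-2))*(-146 + 12))) = 19532/(((6/((-4*(-2))))*(-146 + 12))) = 19532/(((6/8)*(-134))) = 19532/(((6*(1/8))*(-134))) = 19532/(((3/4)*(-134))) = 19532/(-201/2) = 19532*(-2/201) = -39064/201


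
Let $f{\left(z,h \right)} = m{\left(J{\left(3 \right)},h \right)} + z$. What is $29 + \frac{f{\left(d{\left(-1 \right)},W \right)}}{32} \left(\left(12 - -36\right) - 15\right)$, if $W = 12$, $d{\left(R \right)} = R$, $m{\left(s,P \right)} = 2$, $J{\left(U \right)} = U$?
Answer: $\frac{961}{32} \approx 30.031$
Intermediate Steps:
$f{\left(z,h \right)} = 2 + z$
$29 + \frac{f{\left(d{\left(-1 \right)},W \right)}}{32} \left(\left(12 - -36\right) - 15\right) = 29 + \frac{2 - 1}{32} \left(\left(12 - -36\right) - 15\right) = 29 + 1 \cdot \frac{1}{32} \left(\left(12 + 36\right) - 15\right) = 29 + \frac{48 - 15}{32} = 29 + \frac{1}{32} \cdot 33 = 29 + \frac{33}{32} = \frac{961}{32}$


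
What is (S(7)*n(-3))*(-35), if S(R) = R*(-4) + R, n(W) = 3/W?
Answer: -735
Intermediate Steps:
S(R) = -3*R (S(R) = -4*R + R = -3*R)
(S(7)*n(-3))*(-35) = ((-3*7)*(3/(-3)))*(-35) = -63*(-1)/3*(-35) = -21*(-1)*(-35) = 21*(-35) = -735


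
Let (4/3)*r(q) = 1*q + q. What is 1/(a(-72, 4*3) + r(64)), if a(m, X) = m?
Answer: 1/24 ≈ 0.041667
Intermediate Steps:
r(q) = 3*q/2 (r(q) = 3*(1*q + q)/4 = 3*(q + q)/4 = 3*(2*q)/4 = 3*q/2)
1/(a(-72, 4*3) + r(64)) = 1/(-72 + (3/2)*64) = 1/(-72 + 96) = 1/24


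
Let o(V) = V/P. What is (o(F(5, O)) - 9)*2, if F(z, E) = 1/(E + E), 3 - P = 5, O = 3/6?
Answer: -19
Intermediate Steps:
O = ½ (O = 3*(⅙) = ½ ≈ 0.50000)
P = -2 (P = 3 - 1*5 = 3 - 5 = -2)
F(z, E) = 1/(2*E)
o(V) = -V/2 (o(V) = V/(-2) = V*(-½) = -V/2)
(o(F(5, O)) - 9)*2 = (-1/(4*½) - 9)*2 = (-2/4 - 9)*2 = (-½*1 - 9)*2 = (-½ - 9)*2 = -19/2*2 = -19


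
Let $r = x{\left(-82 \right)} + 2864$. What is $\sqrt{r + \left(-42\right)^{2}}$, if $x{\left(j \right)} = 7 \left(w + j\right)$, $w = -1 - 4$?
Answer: $\sqrt{4019} \approx 63.396$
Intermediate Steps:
$w = -5$ ($w = -1 - 4 = -5$)
$x{\left(j \right)} = -35 + 7 j$ ($x{\left(j \right)} = 7 \left(-5 + j\right) = -35 + 7 j$)
$r = 2255$ ($r = \left(-35 + 7 \left(-82\right)\right) + 2864 = \left(-35 - 574\right) + 2864 = -609 + 2864 = 2255$)
$\sqrt{r + \left(-42\right)^{2}} = \sqrt{2255 + \left(-42\right)^{2}} = \sqrt{2255 + 1764} = \sqrt{4019}$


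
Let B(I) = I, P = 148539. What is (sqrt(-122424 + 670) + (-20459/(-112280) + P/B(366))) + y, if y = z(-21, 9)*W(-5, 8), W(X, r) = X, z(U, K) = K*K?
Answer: 7030419/6849080 + I*sqrt(121754) ≈ 1.0265 + 348.93*I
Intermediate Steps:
z(U, K) = K**2
y = -405 (y = 9**2*(-5) = 81*(-5) = -405)
(sqrt(-122424 + 670) + (-20459/(-112280) + P/B(366))) + y = (sqrt(-122424 + 670) + (-20459/(-112280) + 148539/366)) - 405 = (sqrt(-121754) + (-20459*(-1/112280) + 148539*(1/366))) - 405 = (I*sqrt(121754) + (20459/112280 + 49513/122)) - 405 = (I*sqrt(121754) + 2780907819/6849080) - 405 = (2780907819/6849080 + I*sqrt(121754)) - 405 = 7030419/6849080 + I*sqrt(121754)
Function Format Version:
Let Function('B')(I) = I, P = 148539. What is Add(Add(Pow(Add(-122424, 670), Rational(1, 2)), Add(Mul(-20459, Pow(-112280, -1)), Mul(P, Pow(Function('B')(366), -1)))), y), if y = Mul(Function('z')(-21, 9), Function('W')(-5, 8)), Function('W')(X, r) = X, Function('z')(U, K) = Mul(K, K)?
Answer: Add(Rational(7030419, 6849080), Mul(I, Pow(121754, Rational(1, 2)))) ≈ Add(1.0265, Mul(348.93, I))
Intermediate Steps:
Function('z')(U, K) = Pow(K, 2)
y = -405 (y = Mul(Pow(9, 2), -5) = Mul(81, -5) = -405)
Add(Add(Pow(Add(-122424, 670), Rational(1, 2)), Add(Mul(-20459, Pow(-112280, -1)), Mul(P, Pow(Function('B')(366), -1)))), y) = Add(Add(Pow(Add(-122424, 670), Rational(1, 2)), Add(Mul(-20459, Pow(-112280, -1)), Mul(148539, Pow(366, -1)))), -405) = Add(Add(Pow(-121754, Rational(1, 2)), Add(Mul(-20459, Rational(-1, 112280)), Mul(148539, Rational(1, 366)))), -405) = Add(Add(Mul(I, Pow(121754, Rational(1, 2))), Add(Rational(20459, 112280), Rational(49513, 122))), -405) = Add(Add(Mul(I, Pow(121754, Rational(1, 2))), Rational(2780907819, 6849080)), -405) = Add(Add(Rational(2780907819, 6849080), Mul(I, Pow(121754, Rational(1, 2)))), -405) = Add(Rational(7030419, 6849080), Mul(I, Pow(121754, Rational(1, 2))))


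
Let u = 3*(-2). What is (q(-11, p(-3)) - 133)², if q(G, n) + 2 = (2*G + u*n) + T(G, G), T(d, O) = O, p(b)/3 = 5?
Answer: 66564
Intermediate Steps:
u = -6
p(b) = 15 (p(b) = 3*5 = 15)
q(G, n) = -2 - 6*n + 3*G (q(G, n) = -2 + ((2*G - 6*n) + G) = -2 + ((-6*n + 2*G) + G) = -2 + (-6*n + 3*G) = -2 - 6*n + 3*G)
(q(-11, p(-3)) - 133)² = ((-2 - 6*15 + 3*(-11)) - 133)² = ((-2 - 90 - 33) - 133)² = (-125 - 133)² = (-258)² = 66564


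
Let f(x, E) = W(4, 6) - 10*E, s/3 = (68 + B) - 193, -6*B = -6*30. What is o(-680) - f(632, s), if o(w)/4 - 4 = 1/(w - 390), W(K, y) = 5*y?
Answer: -1532242/535 ≈ -2864.0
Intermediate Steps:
B = 30 (B = -(-1)*30 = -1/6*(-180) = 30)
s = -285 (s = 3*((68 + 30) - 193) = 3*(98 - 193) = 3*(-95) = -285)
f(x, E) = 30 - 10*E (f(x, E) = 5*6 - 10*E = 30 - 10*E)
o(w) = 16 + 4/(-390 + w) (o(w) = 16 + 4/(w - 390) = 16 + 4/(-390 + w))
o(-680) - f(632, s) = 4*(-1559 + 4*(-680))/(-390 - 680) - (30 - 10*(-285)) = 4*(-1559 - 2720)/(-1070) - (30 + 2850) = 4*(-1/1070)*(-4279) - 1*2880 = 8558/535 - 2880 = -1532242/535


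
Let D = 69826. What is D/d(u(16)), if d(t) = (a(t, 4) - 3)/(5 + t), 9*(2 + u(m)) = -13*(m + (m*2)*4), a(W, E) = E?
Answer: -14314330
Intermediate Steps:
u(m) = -2 - 13*m (u(m) = -2 + (-13*(m + (m*2)*4))/9 = -2 + (-13*(m + (2*m)*4))/9 = -2 + (-13*(m + 8*m))/9 = -2 + (-117*m)/9 = -2 - 13*m)
d(t) = 1/(5 + t) (d(t) = (4 - 3)/(5 + t) = 1/(5 + t))
D/d(u(16)) = 69826/(1/(5 + (-2 - 13*16))) = 69826/(1/(5 + (-2 - 208))) = 69826/(1/(5 - 210)) = 69826/(1/(-205)) = 69826/(-1/205) = 69826*(-205) = -14314330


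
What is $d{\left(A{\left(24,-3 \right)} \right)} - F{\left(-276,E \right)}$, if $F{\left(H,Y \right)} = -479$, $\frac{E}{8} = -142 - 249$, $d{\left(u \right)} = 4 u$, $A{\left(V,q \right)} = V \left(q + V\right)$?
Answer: $2495$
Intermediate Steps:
$A{\left(V,q \right)} = V \left(V + q\right)$
$E = -3128$ ($E = 8 \left(-142 - 249\right) = 8 \left(-391\right) = -3128$)
$d{\left(A{\left(24,-3 \right)} \right)} - F{\left(-276,E \right)} = 4 \cdot 24 \left(24 - 3\right) - -479 = 4 \cdot 24 \cdot 21 + 479 = 4 \cdot 504 + 479 = 2016 + 479 = 2495$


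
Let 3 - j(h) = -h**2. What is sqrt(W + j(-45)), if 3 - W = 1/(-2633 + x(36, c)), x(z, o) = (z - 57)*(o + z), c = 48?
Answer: 2*sqrt(9816641069)/4397 ≈ 45.067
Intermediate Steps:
j(h) = 3 + h**2 (j(h) = 3 - (-1)*h**2 = 3 + h**2)
x(z, o) = (-57 + z)*(o + z)
W = 13192/4397 (W = 3 - 1/(-2633 + (36**2 - 57*48 - 57*36 + 48*36)) = 3 - 1/(-2633 + (1296 - 2736 - 2052 + 1728)) = 3 - 1/(-2633 - 1764) = 3 - 1/(-4397) = 3 - 1*(-1/4397) = 3 + 1/4397 = 13192/4397 ≈ 3.0002)
sqrt(W + j(-45)) = sqrt(13192/4397 + (3 + (-45)**2)) = sqrt(13192/4397 + (3 + 2025)) = sqrt(13192/4397 + 2028) = sqrt(8930308/4397) = 2*sqrt(9816641069)/4397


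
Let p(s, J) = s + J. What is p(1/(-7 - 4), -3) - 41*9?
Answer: -4093/11 ≈ -372.09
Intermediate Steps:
p(s, J) = J + s
p(1/(-7 - 4), -3) - 41*9 = (-3 + 1/(-7 - 4)) - 41*9 = (-3 + 1/(-11)) - 369 = (-3 - 1/11) - 369 = -34/11 - 369 = -4093/11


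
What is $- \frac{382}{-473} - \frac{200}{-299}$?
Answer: $\frac{208818}{141427} \approx 1.4765$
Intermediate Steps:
$- \frac{382}{-473} - \frac{200}{-299} = \left(-382\right) \left(- \frac{1}{473}\right) - - \frac{200}{299} = \frac{382}{473} + \frac{200}{299} = \frac{208818}{141427}$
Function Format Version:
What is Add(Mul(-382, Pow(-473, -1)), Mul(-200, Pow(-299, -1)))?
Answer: Rational(208818, 141427) ≈ 1.4765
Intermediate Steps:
Add(Mul(-382, Pow(-473, -1)), Mul(-200, Pow(-299, -1))) = Add(Mul(-382, Rational(-1, 473)), Mul(-200, Rational(-1, 299))) = Add(Rational(382, 473), Rational(200, 299)) = Rational(208818, 141427)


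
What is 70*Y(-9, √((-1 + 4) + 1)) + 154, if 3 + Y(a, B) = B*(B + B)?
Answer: 504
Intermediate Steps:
Y(a, B) = -3 + 2*B² (Y(a, B) = -3 + B*(B + B) = -3 + B*(2*B) = -3 + 2*B²)
70*Y(-9, √((-1 + 4) + 1)) + 154 = 70*(-3 + 2*(√((-1 + 4) + 1))²) + 154 = 70*(-3 + 2*(√(3 + 1))²) + 154 = 70*(-3 + 2*(√4)²) + 154 = 70*(-3 + 2*2²) + 154 = 70*(-3 + 2*4) + 154 = 70*(-3 + 8) + 154 = 70*5 + 154 = 350 + 154 = 504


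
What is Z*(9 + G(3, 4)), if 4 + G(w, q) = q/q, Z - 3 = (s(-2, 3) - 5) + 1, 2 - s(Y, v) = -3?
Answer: 24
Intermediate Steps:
s(Y, v) = 5 (s(Y, v) = 2 - 1*(-3) = 2 + 3 = 5)
Z = 4 (Z = 3 + ((5 - 5) + 1) = 3 + (0 + 1) = 3 + 1 = 4)
G(w, q) = -3 (G(w, q) = -4 + q/q = -4 + 1 = -3)
Z*(9 + G(3, 4)) = 4*(9 - 3) = 4*6 = 24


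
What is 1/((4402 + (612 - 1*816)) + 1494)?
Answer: 1/5692 ≈ 0.00017569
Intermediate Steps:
1/((4402 + (612 - 1*816)) + 1494) = 1/((4402 + (612 - 816)) + 1494) = 1/((4402 - 204) + 1494) = 1/(4198 + 1494) = 1/5692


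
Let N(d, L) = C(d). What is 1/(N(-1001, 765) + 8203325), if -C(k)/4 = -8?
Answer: 1/8203357 ≈ 1.2190e-7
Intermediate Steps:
C(k) = 32 (C(k) = -4*(-8) = 32)
N(d, L) = 32
1/(N(-1001, 765) + 8203325) = 1/(32 + 8203325) = 1/8203357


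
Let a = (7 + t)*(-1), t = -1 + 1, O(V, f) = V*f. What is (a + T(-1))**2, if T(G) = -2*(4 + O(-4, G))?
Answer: 529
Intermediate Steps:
t = 0
T(G) = -8 + 8*G (T(G) = -2*(4 - 4*G) = -8 + 8*G)
a = -7 (a = (7 + 0)*(-1) = 7*(-1) = -7)
(a + T(-1))**2 = (-7 + (-8 + 8*(-1)))**2 = (-7 + (-8 - 8))**2 = (-7 - 16)**2 = (-23)**2 = 529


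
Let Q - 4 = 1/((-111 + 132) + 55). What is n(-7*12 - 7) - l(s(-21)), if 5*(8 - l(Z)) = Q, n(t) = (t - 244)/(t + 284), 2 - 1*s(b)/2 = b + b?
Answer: -131031/14668 ≈ -8.9331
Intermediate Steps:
s(b) = 4 - 4*b (s(b) = 4 - 2*(b + b) = 4 - 4*b)
n(t) = (-244 + t)/(284 + t)
Q = 305/76 (Q = 4 + 1/((-111 + 132) + 55) = 4 + 1/(21 + 55) = 4 + 1/76 = 305/76 ≈ 4.0132)
l(Z) = 547/76 (l(Z) = 8 - ⅕*305/76 = 8 - 61/76 = 547/76)
n(-7*12 - 7) - l(s(-21)) = (-244 + (-7*12 - 7))/(284 + (-7*12 - 7)) - 1*547/76 = (-244 + (-84 - 7))/(284 + (-84 - 7)) - 547/76 = (-244 - 91)/(284 - 91) - 547/76 = -335/193 - 547/76 = -131031/14668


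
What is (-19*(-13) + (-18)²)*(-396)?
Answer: -226116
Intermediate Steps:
(-19*(-13) + (-18)²)*(-396) = (247 + 324)*(-396) = 571*(-396) = -226116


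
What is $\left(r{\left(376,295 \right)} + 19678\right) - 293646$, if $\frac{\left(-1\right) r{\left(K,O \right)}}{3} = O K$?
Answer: $-606728$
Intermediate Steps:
$r{\left(K,O \right)} = - 3 K O$ ($r{\left(K,O \right)} = - 3 O K = - 3 K O$)
$\left(r{\left(376,295 \right)} + 19678\right) - 293646 = \left(\left(-3\right) 376 \cdot 295 + 19678\right) - 293646 = \left(-332760 + 19678\right) - 293646 = -313082 - 293646 = -606728$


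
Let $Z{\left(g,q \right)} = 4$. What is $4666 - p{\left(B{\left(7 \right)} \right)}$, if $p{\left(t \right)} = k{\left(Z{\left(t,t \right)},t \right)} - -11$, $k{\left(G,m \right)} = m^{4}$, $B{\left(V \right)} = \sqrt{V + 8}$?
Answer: $4430$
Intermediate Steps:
$B{\left(V \right)} = \sqrt{8 + V}$
$p{\left(t \right)} = 11 + t^{4}$ ($p{\left(t \right)} = t^{4} - -11 = t^{4} + 11 = 11 + t^{4}$)
$4666 - p{\left(B{\left(7 \right)} \right)} = 4666 - \left(11 + \left(\sqrt{8 + 7}\right)^{4}\right) = 4666 - \left(11 + \left(\sqrt{15}\right)^{4}\right) = 4666 - \left(11 + 225\right) = 4666 - 236 = 4430$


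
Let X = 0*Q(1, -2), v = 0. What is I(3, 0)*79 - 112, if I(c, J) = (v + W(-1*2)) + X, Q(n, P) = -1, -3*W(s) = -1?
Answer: -257/3 ≈ -85.667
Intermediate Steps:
W(s) = ⅓ (W(s) = -⅓*(-1) = ⅓)
X = 0 (X = 0*(-1) = 0)
I(c, J) = ⅓ (I(c, J) = (0 + ⅓) + 0 = ⅓ + 0 = ⅓)
I(3, 0)*79 - 112 = (⅓)*79 - 112 = 79/3 - 112 = -257/3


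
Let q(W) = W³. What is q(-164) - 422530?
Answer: -4833474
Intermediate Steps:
q(-164) - 422530 = (-164)³ - 422530 = -4410944 - 422530 = -4833474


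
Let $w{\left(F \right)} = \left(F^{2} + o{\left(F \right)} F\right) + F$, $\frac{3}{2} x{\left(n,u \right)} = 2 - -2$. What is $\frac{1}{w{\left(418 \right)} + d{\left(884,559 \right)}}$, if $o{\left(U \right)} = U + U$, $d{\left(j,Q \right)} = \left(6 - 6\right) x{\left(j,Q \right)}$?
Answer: $\frac{1}{524590} \approx 1.9062 \cdot 10^{-6}$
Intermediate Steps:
$x{\left(n,u \right)} = \frac{8}{3}$ ($x{\left(n,u \right)} = \frac{2 \left(2 - -2\right)}{3} = \frac{2 \left(2 + 2\right)}{3} = \frac{2}{3} \cdot 4 = \frac{8}{3}$)
$d{\left(j,Q \right)} = 0$ ($d{\left(j,Q \right)} = \left(6 - 6\right) \frac{8}{3} = 0 \cdot \frac{8}{3} = 0$)
$o{\left(U \right)} = 2 U$
$w{\left(F \right)} = F + 3 F^{2}$ ($w{\left(F \right)} = \left(F^{2} + 2 F F\right) + F = \left(F^{2} + 2 F^{2}\right) + F = 3 F^{2} + F = F + 3 F^{2}$)
$\frac{1}{w{\left(418 \right)} + d{\left(884,559 \right)}} = \frac{1}{418 \left(1 + 3 \cdot 418\right) + 0} = \frac{1}{418 \left(1 + 1254\right) + 0} = \frac{1}{418 \cdot 1255 + 0} = \frac{1}{524590 + 0} = \frac{1}{524590}$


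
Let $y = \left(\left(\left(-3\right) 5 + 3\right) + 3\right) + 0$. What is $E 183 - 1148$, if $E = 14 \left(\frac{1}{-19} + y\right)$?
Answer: $- \frac{462476}{19} \approx -24341.0$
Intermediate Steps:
$y = -9$ ($y = \left(\left(-15 + 3\right) + 3\right) + 0 = \left(-12 + 3\right) + 0 = -9 + 0 = -9$)
$E = - \frac{2408}{19}$ ($E = 14 \left(\frac{1}{-19} - 9\right) = 14 \left(- \frac{1}{19} - 9\right) = 14 \left(- \frac{172}{19}\right) = - \frac{2408}{19} \approx -126.74$)
$E 183 - 1148 = \left(- \frac{2408}{19}\right) 183 - 1148 = - \frac{440664}{19} - 1148 = - \frac{462476}{19}$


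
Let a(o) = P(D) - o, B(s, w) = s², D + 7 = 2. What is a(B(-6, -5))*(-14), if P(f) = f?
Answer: 574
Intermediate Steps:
D = -5 (D = -7 + 2 = -5)
a(o) = -5 - o
a(B(-6, -5))*(-14) = (-5 - 1*(-6)²)*(-14) = (-5 - 1*36)*(-14) = (-5 - 36)*(-14) = -41*(-14) = 574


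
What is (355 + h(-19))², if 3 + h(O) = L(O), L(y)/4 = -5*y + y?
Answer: 430336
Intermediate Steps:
L(y) = -16*y (L(y) = 4*(-5*y + y) = 4*(-4*y) = -16*y)
h(O) = -3 - 16*O
(355 + h(-19))² = (355 + (-3 - 16*(-19)))² = (355 + (-3 + 304))² = (355 + 301)² = 656² = 430336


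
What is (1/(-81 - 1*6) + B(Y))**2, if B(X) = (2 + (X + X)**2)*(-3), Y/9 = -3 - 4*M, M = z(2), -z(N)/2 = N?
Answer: 204256662001921/7569 ≈ 2.6986e+10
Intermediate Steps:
z(N) = -2*N
M = -4 (M = -2*2 = -4)
Y = 117 (Y = 9*(-3 - 4*(-4)) = 9*(-3 + 16) = 9*13 = 117)
B(X) = -6 - 12*X**2 (B(X) = (2 + (2*X)**2)*(-3) = (2 + 4*X**2)*(-3) = -6 - 12*X**2)
(1/(-81 - 1*6) + B(Y))**2 = (1/(-81 - 1*6) + (-6 - 12*117**2))**2 = (1/(-81 - 6) + (-6 - 12*13689))**2 = (1/(-87) + (-6 - 164268))**2 = (-1/87 - 164274)**2 = (-14291839/87)**2 = 204256662001921/7569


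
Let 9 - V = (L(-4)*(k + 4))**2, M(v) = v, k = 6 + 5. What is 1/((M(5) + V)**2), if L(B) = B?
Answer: 1/12859396 ≈ 7.7764e-8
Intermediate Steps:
k = 11
V = -3591 (V = 9 - (-4*(11 + 4))**2 = 9 - (-4*15)**2 = 9 - 1*(-60)**2 = 9 - 1*3600 = 9 - 3600 = -3591)
1/((M(5) + V)**2) = 1/((5 - 3591)**2) = 1/((-3586)**2) = 1/12859396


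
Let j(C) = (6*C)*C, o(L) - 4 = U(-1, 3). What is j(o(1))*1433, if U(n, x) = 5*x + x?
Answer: 4161432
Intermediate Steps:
U(n, x) = 6*x
o(L) = 22 (o(L) = 4 + 6*3 = 4 + 18 = 22)
j(C) = 6*C**2
j(o(1))*1433 = (6*22**2)*1433 = (6*484)*1433 = 2904*1433 = 4161432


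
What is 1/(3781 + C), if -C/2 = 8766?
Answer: -1/13751 ≈ -7.2722e-5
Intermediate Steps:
C = -17532 (C = -2*8766 = -17532)
1/(3781 + C) = 1/(3781 - 17532) = 1/(-13751) = -1/13751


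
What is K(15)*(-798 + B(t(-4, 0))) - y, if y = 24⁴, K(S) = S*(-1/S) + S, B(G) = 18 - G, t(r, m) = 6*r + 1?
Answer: -342374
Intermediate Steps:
t(r, m) = 1 + 6*r
K(S) = -1 + S
y = 331776
K(15)*(-798 + B(t(-4, 0))) - y = (-1 + 15)*(-798 + (18 - (1 + 6*(-4)))) - 1*331776 = 14*(-798 + (18 - (1 - 24))) - 331776 = 14*(-798 + (18 - 1*(-23))) - 331776 = 14*(-798 + (18 + 23)) - 331776 = 14*(-798 + 41) - 331776 = 14*(-757) - 331776 = -10598 - 331776 = -342374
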